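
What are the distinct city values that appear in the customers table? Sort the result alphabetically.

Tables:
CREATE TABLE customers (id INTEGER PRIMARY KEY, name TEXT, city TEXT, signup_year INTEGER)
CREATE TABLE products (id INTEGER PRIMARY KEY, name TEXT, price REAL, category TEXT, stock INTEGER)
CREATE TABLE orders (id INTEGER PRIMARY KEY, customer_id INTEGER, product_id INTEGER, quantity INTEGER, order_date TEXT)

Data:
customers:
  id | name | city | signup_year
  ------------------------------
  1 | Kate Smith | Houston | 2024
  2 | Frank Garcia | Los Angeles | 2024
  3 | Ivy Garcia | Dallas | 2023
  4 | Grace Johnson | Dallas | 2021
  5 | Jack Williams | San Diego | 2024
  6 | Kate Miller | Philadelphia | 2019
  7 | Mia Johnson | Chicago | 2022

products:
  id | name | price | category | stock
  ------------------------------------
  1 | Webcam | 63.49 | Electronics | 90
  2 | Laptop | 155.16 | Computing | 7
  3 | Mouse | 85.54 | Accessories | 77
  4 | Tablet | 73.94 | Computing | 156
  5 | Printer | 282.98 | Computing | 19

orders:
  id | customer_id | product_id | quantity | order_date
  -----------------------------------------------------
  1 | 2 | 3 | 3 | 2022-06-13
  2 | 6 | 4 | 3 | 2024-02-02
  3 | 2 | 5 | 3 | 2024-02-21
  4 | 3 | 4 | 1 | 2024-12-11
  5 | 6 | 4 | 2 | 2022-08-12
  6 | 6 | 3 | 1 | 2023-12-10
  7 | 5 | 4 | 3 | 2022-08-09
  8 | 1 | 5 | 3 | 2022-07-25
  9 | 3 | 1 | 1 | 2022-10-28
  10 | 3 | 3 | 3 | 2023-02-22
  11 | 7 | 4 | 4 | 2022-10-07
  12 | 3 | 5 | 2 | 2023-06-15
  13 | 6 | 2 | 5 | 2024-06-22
SELECT DISTINCT city FROM customers ORDER BY city

Execution result:
city
Chicago
Dallas
Houston
Los Angeles
Philadelphia
San Diego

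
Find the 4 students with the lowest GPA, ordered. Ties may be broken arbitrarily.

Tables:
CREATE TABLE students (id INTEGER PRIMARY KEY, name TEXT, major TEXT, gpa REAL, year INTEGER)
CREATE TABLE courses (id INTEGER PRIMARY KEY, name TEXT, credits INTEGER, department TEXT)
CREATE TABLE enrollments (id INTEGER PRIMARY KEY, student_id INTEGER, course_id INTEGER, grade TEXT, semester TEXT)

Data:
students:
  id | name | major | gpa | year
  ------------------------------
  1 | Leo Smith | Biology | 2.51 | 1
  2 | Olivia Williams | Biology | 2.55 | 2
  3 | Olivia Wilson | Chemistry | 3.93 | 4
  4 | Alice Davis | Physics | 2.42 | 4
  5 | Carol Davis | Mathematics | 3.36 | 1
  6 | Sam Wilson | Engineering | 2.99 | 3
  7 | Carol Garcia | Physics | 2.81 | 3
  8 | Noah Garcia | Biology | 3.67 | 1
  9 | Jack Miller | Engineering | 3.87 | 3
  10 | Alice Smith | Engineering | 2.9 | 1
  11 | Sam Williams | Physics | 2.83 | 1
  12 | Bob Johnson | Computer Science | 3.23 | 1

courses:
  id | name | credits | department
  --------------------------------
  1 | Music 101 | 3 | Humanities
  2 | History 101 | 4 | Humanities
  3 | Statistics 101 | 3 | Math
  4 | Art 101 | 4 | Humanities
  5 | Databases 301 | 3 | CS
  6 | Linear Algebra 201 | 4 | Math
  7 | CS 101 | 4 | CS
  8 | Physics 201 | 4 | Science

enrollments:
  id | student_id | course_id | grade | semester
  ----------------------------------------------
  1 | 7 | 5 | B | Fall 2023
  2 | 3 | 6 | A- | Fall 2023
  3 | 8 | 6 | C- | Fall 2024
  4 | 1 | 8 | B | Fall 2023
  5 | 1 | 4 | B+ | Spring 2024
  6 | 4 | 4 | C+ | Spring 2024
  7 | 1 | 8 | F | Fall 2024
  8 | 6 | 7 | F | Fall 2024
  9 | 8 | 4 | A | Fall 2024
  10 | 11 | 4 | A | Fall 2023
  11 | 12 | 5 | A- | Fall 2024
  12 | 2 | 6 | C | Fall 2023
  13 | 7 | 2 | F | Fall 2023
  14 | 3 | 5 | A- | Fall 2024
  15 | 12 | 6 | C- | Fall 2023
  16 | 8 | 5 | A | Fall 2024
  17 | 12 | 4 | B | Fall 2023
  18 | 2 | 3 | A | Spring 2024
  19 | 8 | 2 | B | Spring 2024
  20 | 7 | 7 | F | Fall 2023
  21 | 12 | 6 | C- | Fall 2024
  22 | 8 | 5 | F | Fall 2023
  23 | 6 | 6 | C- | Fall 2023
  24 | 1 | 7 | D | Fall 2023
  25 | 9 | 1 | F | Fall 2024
SELECT name, gpa FROM students ORDER BY gpa ASC LIMIT 4

Execution result:
name | gpa
Alice Davis | 2.42
Leo Smith | 2.51
Olivia Williams | 2.55
Carol Garcia | 2.81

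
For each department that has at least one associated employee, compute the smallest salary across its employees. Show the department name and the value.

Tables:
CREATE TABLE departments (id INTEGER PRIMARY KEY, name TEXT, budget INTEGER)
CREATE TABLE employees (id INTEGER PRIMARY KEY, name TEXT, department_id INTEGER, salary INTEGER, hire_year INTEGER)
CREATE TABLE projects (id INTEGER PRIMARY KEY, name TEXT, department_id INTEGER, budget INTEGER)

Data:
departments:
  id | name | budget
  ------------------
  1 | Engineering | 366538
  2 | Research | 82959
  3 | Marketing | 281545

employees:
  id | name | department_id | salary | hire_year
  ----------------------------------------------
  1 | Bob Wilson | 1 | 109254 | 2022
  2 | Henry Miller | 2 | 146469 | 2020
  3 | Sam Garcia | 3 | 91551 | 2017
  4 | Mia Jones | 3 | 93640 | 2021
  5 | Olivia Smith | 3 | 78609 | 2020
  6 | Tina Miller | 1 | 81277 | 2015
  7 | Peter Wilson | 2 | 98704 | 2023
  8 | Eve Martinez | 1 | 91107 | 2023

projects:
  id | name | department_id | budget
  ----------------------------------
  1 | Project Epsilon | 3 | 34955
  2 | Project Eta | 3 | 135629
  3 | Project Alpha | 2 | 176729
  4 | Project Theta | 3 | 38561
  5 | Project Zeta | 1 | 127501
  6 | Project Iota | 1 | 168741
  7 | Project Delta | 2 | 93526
SELECT p.name, MIN(c.salary) AS min_salary FROM employees c JOIN departments p ON c.department_id = p.id GROUP BY p.id, p.name

Execution result:
name | min_salary
Engineering | 81277
Research | 98704
Marketing | 78609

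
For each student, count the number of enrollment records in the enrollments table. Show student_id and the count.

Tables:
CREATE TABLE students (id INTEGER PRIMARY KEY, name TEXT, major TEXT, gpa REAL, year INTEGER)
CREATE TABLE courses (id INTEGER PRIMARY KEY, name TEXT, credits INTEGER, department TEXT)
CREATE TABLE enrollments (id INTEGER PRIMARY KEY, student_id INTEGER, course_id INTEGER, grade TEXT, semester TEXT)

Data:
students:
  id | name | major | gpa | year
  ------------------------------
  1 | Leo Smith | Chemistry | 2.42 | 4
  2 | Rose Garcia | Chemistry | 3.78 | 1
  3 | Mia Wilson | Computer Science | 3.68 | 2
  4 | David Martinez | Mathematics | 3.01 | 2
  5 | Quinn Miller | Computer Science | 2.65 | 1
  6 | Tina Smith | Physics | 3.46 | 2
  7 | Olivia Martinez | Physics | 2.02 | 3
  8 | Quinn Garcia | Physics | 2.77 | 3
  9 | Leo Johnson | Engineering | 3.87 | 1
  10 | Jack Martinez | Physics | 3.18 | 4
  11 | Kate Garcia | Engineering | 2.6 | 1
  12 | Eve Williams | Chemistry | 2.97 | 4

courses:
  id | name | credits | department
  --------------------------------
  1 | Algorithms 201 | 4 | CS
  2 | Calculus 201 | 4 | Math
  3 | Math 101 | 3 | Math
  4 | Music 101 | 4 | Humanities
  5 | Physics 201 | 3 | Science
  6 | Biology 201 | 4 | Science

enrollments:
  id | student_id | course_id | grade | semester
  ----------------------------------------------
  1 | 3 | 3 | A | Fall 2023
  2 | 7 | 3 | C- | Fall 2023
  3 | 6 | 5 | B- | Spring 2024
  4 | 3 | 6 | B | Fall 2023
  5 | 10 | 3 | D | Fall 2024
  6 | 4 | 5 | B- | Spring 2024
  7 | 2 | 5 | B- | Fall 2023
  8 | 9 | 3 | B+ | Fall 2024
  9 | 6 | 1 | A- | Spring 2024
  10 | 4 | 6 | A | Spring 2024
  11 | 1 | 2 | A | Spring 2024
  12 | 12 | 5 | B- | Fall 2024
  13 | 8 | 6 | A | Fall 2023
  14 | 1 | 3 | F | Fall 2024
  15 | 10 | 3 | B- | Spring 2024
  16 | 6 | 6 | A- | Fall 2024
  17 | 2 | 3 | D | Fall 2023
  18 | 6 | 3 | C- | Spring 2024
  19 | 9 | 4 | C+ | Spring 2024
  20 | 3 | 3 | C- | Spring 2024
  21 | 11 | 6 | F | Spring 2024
SELECT student_id, COUNT(*) AS enrollment_count FROM enrollments GROUP BY student_id

Execution result:
student_id | enrollment_count
1 | 2
2 | 2
3 | 3
4 | 2
6 | 4
7 | 1
8 | 1
9 | 2
10 | 2
11 | 1
12 | 1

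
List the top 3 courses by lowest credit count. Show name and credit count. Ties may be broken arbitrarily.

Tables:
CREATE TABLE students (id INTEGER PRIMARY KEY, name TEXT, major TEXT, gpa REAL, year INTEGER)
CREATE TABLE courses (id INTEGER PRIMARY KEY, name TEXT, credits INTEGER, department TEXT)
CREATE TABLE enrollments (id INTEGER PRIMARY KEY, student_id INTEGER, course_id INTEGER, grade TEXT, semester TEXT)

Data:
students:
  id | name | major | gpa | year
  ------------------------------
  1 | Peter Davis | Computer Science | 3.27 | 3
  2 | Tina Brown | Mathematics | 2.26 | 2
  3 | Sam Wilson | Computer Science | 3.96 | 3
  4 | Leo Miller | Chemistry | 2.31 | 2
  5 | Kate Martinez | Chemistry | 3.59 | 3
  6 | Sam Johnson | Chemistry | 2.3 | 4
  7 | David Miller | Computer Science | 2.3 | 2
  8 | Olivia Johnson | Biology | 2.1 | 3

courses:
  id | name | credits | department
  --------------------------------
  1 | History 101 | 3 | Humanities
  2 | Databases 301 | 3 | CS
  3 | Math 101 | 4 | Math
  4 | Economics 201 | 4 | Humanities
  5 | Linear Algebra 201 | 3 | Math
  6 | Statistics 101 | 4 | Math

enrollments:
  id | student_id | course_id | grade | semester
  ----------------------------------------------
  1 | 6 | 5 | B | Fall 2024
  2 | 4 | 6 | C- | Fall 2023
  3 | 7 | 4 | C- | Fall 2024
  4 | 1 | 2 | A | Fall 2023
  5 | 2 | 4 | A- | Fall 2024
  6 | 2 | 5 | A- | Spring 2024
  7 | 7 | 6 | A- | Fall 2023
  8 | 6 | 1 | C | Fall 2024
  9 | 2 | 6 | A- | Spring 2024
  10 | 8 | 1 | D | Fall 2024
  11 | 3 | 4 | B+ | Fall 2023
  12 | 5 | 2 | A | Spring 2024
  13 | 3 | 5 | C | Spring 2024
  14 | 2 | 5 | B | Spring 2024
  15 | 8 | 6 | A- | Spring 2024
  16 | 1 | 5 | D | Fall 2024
SELECT name, credits FROM courses ORDER BY credits ASC LIMIT 3

Execution result:
name | credits
History 101 | 3
Databases 301 | 3
Linear Algebra 201 | 3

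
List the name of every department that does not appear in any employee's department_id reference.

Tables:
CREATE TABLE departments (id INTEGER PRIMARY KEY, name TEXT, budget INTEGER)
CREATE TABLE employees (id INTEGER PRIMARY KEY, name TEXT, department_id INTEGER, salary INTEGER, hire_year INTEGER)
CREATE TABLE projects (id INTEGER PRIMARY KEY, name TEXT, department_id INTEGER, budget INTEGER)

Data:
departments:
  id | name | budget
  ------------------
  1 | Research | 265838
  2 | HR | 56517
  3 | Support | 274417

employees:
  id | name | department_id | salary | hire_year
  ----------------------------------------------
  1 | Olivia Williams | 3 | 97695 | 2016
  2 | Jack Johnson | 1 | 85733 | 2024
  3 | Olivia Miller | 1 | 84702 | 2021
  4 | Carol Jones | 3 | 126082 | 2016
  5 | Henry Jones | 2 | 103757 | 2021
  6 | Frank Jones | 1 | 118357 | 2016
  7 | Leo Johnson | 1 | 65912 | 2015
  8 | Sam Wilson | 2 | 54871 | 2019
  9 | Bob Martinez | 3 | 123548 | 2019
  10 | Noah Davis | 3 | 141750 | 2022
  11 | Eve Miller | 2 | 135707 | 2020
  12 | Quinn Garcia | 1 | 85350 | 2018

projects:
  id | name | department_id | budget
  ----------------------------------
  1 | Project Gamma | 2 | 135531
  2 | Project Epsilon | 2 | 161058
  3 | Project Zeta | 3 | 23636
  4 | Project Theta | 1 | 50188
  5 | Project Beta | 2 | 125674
SELECT p.name FROM departments p LEFT JOIN employees c ON c.department_id = p.id WHERE c.id IS NULL

Execution result:
(no rows)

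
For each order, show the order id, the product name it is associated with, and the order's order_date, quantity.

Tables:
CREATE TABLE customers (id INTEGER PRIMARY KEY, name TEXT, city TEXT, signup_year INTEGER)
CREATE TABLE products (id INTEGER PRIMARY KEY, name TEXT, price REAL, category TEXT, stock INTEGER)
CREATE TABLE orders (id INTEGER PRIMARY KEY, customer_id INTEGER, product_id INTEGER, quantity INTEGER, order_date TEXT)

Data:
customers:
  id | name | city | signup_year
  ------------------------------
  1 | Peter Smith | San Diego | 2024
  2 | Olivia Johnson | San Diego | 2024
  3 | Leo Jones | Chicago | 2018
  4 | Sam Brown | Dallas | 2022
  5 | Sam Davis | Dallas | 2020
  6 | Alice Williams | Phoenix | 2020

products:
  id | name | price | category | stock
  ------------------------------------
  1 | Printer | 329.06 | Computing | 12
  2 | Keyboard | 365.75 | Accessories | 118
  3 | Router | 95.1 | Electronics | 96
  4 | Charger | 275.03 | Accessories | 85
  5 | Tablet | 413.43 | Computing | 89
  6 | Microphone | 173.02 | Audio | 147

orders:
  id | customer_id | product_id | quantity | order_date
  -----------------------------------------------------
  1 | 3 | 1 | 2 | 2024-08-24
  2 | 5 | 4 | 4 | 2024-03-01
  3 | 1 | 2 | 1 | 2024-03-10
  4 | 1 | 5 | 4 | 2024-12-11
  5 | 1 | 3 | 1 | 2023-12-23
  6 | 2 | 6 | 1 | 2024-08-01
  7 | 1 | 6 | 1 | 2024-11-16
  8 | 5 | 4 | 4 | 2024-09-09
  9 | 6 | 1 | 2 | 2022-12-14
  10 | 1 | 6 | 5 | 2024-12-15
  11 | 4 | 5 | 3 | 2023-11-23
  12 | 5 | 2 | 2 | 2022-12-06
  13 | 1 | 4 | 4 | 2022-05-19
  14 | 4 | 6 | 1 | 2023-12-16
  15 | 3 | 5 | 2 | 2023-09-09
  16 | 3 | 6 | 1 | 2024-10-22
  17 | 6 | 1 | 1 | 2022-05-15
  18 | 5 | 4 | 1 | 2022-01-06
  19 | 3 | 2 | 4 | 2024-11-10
SELECT c.id, p.name AS product, c.order_date, c.quantity FROM orders c JOIN products p ON c.product_id = p.id

Execution result:
id | product | order_date | quantity
1 | Printer | 2024-08-24 | 2
2 | Charger | 2024-03-01 | 4
3 | Keyboard | 2024-03-10 | 1
4 | Tablet | 2024-12-11 | 4
5 | Router | 2023-12-23 | 1
6 | Microphone | 2024-08-01 | 1
7 | Microphone | 2024-11-16 | 1
8 | Charger | 2024-09-09 | 4
9 | Printer | 2022-12-14 | 2
10 | Microphone | 2024-12-15 | 5
11 | Tablet | 2023-11-23 | 3
12 | Keyboard | 2022-12-06 | 2
13 | Charger | 2022-05-19 | 4
14 | Microphone | 2023-12-16 | 1
15 | Tablet | 2023-09-09 | 2
16 | Microphone | 2024-10-22 | 1
17 | Printer | 2022-05-15 | 1
18 | Charger | 2022-01-06 | 1
19 | Keyboard | 2024-11-10 | 4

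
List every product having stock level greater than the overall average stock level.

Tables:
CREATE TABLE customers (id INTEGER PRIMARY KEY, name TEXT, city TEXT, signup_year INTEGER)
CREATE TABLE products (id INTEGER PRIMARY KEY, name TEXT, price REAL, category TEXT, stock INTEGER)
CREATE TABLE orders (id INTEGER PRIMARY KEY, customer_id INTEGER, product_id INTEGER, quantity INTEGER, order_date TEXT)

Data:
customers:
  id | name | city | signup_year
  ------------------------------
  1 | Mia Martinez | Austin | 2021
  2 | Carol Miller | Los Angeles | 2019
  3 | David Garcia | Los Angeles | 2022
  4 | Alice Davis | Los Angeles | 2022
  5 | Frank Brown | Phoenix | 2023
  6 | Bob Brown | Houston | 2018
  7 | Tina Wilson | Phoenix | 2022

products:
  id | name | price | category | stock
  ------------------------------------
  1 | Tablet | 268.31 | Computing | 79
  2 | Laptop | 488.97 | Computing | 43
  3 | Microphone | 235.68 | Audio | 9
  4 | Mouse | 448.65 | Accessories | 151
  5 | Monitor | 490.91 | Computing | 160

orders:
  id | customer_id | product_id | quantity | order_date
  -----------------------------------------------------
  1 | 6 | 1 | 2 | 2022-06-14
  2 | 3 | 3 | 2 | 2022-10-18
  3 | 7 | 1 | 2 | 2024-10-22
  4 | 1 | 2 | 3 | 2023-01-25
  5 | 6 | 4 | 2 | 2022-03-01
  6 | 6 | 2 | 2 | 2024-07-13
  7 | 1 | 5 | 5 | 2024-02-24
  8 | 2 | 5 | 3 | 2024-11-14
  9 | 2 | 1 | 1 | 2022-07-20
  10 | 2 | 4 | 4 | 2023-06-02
SELECT name, stock FROM products WHERE stock > (SELECT AVG(stock) FROM products)

Execution result:
name | stock
Mouse | 151
Monitor | 160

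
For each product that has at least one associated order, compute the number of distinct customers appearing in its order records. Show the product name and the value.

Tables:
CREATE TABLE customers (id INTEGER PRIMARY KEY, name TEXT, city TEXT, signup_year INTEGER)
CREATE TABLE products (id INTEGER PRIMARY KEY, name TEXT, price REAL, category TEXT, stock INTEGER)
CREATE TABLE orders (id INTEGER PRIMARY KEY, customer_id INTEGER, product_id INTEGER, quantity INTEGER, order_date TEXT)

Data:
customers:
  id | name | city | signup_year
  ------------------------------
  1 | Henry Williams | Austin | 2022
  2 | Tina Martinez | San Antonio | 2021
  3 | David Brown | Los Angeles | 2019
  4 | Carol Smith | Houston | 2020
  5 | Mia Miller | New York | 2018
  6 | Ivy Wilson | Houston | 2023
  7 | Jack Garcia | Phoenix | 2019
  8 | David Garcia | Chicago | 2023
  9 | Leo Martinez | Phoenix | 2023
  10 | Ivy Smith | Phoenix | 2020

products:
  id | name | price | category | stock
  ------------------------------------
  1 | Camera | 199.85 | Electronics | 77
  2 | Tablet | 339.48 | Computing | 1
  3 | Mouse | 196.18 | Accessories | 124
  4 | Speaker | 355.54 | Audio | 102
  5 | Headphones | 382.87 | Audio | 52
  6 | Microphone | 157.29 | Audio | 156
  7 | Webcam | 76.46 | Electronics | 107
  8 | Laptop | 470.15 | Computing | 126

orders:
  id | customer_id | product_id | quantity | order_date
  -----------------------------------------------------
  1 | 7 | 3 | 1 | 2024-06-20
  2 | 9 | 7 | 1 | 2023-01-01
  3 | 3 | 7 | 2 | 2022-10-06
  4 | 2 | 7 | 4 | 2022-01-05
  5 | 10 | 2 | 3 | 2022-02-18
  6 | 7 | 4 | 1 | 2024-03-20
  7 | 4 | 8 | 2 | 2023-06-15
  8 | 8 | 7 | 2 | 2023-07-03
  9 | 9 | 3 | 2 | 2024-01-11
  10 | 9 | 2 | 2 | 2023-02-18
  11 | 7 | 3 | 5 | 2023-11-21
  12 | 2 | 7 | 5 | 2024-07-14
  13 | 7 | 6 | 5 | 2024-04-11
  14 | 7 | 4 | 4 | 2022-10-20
SELECT p.name, COUNT(DISTINCT c.customer_id) AS distinct_customer_count FROM orders c JOIN products p ON c.product_id = p.id GROUP BY p.id, p.name

Execution result:
name | distinct_customer_count
Tablet | 2
Mouse | 2
Speaker | 1
Microphone | 1
Webcam | 4
Laptop | 1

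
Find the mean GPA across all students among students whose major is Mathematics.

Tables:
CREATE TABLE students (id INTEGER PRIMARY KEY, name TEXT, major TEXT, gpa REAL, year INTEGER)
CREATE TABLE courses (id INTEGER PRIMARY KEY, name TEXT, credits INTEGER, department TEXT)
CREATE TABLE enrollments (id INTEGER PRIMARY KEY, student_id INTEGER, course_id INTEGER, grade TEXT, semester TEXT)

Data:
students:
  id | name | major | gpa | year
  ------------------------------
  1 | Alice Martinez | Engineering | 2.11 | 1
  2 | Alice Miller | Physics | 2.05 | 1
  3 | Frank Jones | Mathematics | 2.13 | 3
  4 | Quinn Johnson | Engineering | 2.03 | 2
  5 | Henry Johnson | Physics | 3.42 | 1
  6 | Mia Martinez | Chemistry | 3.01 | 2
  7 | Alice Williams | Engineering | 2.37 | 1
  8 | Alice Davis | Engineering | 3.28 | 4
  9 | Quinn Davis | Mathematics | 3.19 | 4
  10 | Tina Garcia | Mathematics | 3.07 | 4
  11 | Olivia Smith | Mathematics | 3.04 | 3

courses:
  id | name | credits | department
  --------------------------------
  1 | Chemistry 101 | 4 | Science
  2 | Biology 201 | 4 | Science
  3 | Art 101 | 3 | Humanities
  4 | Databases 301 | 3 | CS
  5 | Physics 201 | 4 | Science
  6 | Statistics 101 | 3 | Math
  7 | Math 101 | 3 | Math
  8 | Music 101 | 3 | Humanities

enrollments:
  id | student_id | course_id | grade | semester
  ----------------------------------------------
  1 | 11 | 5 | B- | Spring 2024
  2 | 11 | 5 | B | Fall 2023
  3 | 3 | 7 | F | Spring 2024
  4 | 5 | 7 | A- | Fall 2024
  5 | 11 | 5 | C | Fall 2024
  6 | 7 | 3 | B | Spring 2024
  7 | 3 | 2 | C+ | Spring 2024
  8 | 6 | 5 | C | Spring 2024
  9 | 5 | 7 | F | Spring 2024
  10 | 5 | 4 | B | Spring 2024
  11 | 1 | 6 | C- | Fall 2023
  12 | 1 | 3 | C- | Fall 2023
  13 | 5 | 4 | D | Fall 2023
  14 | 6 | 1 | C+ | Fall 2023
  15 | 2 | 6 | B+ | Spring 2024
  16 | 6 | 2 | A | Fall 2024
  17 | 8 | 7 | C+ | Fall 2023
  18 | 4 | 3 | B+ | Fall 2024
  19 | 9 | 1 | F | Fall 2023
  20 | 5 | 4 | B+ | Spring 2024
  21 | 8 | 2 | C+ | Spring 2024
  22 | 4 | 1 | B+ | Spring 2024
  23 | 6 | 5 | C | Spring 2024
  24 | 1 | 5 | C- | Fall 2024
SELECT AVG(gpa) FROM students WHERE major = 'Mathematics'

Execution result:
2.86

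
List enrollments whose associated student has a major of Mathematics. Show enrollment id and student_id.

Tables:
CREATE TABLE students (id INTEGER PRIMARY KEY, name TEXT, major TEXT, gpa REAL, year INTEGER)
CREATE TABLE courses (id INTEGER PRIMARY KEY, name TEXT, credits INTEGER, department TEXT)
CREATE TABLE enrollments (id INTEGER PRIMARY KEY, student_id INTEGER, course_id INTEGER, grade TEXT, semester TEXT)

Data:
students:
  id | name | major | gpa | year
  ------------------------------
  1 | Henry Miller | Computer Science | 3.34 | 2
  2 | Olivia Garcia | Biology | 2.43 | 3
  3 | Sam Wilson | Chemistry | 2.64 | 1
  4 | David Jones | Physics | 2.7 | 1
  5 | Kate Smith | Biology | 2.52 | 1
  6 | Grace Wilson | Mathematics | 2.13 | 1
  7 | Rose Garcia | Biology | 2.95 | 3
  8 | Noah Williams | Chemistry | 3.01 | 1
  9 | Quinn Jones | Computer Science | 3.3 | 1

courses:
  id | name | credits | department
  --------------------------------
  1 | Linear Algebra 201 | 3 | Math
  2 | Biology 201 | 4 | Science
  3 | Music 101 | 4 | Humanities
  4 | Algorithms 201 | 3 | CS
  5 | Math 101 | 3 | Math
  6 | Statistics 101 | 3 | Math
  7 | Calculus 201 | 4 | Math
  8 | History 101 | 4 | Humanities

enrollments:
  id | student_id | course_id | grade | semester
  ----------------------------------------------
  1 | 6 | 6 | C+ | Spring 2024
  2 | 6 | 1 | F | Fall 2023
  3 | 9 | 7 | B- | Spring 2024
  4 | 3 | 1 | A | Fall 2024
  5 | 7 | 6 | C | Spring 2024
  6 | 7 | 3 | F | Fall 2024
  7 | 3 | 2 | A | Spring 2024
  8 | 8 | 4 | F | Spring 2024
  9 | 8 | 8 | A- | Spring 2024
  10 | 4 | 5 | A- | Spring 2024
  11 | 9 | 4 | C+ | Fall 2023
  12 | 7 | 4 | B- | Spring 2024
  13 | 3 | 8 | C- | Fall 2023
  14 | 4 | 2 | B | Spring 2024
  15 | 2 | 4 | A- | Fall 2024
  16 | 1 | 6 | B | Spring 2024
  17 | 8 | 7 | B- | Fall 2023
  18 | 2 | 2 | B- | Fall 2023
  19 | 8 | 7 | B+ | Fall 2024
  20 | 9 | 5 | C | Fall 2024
SELECT id, student_id FROM enrollments WHERE student_id IN (SELECT id FROM students WHERE major = 'Mathematics')

Execution result:
id | student_id
1 | 6
2 | 6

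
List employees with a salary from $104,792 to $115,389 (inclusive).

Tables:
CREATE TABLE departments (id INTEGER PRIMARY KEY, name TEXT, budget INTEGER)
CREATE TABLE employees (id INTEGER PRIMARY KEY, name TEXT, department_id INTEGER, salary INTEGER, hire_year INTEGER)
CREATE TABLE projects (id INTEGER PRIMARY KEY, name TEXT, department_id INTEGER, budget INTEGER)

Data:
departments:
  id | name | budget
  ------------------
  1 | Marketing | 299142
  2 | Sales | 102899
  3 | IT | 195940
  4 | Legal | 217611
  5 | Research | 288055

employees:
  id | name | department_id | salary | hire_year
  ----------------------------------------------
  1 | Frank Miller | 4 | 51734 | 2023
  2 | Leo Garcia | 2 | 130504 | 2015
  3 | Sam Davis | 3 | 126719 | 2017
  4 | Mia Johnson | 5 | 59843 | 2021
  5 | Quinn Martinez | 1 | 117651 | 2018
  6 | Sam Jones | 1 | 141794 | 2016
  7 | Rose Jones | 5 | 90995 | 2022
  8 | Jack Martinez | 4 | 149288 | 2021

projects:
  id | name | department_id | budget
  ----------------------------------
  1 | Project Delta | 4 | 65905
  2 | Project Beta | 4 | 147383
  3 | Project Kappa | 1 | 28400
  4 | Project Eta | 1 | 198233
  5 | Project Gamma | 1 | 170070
SELECT name, salary FROM employees WHERE salary BETWEEN 104792 AND 115389

Execution result:
(no rows)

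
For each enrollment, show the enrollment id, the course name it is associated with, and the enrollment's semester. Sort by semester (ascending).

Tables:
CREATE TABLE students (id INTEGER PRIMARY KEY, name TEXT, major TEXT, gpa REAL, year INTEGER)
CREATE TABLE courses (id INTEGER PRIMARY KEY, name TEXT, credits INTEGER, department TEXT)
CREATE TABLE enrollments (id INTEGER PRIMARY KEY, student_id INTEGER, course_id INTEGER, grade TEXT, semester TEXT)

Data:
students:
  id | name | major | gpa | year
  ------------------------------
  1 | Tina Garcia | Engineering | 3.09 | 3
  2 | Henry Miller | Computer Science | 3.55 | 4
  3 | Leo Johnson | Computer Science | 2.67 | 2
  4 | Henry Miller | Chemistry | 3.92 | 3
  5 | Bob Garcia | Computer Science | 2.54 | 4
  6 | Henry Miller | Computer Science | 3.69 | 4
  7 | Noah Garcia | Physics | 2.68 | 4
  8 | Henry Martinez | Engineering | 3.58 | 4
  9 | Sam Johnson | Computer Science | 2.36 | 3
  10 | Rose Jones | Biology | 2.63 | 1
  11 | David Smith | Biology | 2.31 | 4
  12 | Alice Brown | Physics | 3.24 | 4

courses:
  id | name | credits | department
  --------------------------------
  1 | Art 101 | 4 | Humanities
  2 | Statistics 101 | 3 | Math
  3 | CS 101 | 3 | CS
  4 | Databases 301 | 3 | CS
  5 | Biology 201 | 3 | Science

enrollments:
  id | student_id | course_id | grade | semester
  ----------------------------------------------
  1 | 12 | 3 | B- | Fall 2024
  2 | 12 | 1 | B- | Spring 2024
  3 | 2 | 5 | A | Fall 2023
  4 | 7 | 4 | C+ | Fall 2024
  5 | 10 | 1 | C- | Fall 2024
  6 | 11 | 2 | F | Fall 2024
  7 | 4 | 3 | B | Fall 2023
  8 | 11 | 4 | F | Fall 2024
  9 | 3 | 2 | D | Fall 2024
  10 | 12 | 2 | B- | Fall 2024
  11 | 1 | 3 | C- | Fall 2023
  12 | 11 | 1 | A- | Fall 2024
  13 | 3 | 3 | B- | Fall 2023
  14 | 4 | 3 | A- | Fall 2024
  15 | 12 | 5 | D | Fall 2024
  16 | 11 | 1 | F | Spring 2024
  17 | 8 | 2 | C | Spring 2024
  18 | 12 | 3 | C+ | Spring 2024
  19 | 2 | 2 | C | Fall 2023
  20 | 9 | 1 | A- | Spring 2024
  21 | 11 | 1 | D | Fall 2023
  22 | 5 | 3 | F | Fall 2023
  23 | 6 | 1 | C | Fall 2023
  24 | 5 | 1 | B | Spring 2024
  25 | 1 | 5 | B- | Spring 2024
SELECT c.id, p.name AS course, c.semester FROM enrollments c JOIN courses p ON c.course_id = p.id ORDER BY c.semester ASC

Execution result:
id | course | semester
3 | Biology 201 | Fall 2023
7 | CS 101 | Fall 2023
11 | CS 101 | Fall 2023
13 | CS 101 | Fall 2023
19 | Statistics 101 | Fall 2023
21 | Art 101 | Fall 2023
22 | CS 101 | Fall 2023
23 | Art 101 | Fall 2023
1 | CS 101 | Fall 2024
4 | Databases 301 | Fall 2024
5 | Art 101 | Fall 2024
6 | Statistics 101 | Fall 2024
8 | Databases 301 | Fall 2024
9 | Statistics 101 | Fall 2024
10 | Statistics 101 | Fall 2024
12 | Art 101 | Fall 2024
14 | CS 101 | Fall 2024
15 | Biology 201 | Fall 2024
2 | Art 101 | Spring 2024
16 | Art 101 | Spring 2024
17 | Statistics 101 | Spring 2024
18 | CS 101 | Spring 2024
20 | Art 101 | Spring 2024
24 | Art 101 | Spring 2024
25 | Biology 201 | Spring 2024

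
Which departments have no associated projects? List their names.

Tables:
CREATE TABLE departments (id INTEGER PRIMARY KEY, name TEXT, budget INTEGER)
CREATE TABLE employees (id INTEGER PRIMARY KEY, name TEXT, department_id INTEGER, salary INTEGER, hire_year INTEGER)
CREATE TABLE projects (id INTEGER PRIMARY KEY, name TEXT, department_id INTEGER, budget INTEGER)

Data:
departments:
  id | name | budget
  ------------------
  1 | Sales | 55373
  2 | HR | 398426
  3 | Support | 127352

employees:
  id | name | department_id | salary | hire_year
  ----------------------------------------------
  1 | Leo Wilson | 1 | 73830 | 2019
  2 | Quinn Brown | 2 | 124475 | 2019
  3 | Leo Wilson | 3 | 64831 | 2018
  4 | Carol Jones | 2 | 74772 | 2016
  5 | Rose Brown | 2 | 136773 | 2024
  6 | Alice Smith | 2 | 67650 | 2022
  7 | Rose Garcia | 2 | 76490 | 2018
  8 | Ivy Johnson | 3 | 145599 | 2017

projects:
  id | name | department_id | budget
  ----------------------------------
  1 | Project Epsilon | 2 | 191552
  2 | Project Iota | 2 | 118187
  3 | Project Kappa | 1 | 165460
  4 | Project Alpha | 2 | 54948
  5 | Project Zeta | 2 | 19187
SELECT p.name FROM departments p LEFT JOIN projects c ON c.department_id = p.id WHERE c.id IS NULL

Execution result:
Support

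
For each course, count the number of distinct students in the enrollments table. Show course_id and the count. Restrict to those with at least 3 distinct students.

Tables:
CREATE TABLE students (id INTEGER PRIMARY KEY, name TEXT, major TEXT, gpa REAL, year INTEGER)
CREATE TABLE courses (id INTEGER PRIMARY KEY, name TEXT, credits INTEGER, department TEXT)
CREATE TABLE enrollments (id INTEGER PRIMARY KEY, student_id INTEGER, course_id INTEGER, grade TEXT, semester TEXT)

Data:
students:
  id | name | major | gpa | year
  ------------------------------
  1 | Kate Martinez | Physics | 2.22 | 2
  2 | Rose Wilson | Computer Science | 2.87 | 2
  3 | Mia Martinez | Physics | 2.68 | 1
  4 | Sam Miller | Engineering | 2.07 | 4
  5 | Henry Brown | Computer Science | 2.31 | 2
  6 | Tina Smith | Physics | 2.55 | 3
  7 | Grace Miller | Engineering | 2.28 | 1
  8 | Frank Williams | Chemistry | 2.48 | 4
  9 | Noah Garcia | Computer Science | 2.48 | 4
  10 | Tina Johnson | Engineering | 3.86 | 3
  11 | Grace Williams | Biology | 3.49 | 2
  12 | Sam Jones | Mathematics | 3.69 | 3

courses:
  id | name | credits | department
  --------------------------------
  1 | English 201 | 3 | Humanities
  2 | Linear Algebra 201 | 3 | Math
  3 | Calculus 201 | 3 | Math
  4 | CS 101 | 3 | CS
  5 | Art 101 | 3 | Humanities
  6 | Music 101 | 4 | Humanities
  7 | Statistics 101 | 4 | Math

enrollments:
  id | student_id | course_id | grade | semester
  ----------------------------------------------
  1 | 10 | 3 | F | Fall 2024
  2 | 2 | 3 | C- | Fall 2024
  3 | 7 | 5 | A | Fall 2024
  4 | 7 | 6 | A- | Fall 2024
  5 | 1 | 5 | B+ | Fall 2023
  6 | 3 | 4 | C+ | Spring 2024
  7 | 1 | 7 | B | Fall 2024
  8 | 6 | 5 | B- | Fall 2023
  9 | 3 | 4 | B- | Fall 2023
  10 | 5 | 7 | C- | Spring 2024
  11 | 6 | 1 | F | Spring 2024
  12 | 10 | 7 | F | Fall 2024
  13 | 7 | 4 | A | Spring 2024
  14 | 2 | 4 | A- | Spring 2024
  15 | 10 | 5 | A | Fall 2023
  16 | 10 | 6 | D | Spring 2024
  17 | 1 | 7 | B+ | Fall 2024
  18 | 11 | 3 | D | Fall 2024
SELECT course_id, COUNT(DISTINCT student_id) AS distinct_student_count FROM enrollments GROUP BY course_id HAVING COUNT(DISTINCT student_id) >= 3

Execution result:
course_id | distinct_student_count
3 | 3
4 | 3
5 | 4
7 | 3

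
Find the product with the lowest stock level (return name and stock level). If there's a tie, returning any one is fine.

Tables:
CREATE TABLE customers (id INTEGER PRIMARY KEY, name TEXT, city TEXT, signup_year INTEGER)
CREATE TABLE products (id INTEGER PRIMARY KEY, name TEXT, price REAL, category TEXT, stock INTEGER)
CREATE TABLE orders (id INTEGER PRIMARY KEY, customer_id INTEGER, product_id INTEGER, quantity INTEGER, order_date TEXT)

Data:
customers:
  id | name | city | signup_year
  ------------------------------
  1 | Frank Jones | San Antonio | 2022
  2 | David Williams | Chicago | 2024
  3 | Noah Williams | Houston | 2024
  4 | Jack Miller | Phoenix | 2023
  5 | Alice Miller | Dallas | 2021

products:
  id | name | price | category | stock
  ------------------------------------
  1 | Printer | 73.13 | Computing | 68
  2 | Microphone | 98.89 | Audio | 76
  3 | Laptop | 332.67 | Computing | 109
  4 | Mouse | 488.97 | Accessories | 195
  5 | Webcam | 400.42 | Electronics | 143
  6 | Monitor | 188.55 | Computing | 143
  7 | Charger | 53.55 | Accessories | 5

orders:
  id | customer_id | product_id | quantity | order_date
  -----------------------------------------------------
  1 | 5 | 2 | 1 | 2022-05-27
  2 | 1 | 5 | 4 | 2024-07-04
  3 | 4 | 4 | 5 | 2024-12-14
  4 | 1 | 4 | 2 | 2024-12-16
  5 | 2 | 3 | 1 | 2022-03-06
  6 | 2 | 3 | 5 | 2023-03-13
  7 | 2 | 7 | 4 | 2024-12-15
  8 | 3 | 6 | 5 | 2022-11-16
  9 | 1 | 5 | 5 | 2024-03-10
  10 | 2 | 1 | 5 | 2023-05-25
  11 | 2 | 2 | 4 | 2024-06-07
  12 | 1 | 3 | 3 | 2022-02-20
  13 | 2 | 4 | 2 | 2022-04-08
SELECT name, stock FROM products ORDER BY stock ASC LIMIT 1

Execution result:
name | stock
Charger | 5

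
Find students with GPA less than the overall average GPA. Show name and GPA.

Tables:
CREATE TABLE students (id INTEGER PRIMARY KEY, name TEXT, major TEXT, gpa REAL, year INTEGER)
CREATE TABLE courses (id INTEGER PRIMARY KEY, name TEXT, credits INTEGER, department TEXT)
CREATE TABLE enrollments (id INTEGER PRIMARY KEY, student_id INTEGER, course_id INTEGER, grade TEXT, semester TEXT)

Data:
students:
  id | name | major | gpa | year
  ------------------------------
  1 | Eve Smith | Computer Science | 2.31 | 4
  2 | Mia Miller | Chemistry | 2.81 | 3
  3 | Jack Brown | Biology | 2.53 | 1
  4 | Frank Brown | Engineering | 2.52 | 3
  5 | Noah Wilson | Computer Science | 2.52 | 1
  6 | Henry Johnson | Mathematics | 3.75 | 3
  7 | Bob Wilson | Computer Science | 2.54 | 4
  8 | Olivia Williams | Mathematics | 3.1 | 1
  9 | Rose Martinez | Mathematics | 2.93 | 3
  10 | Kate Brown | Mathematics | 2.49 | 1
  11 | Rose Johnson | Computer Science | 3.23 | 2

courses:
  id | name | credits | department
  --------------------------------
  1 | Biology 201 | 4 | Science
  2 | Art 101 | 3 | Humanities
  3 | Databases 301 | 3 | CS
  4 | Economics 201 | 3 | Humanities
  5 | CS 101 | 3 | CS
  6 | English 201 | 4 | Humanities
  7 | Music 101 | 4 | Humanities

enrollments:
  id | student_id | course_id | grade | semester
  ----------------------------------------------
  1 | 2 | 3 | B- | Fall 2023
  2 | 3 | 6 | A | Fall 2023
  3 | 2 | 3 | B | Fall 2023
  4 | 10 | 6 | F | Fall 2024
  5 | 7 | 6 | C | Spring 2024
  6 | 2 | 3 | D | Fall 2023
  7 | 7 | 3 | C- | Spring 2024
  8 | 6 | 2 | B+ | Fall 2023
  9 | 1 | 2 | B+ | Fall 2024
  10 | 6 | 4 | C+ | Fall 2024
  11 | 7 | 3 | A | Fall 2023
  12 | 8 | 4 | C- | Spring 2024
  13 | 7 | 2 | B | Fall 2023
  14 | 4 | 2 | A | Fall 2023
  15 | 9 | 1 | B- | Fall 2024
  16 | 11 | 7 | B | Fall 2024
SELECT name, gpa FROM students WHERE gpa < (SELECT AVG(gpa) FROM students)

Execution result:
name | gpa
Eve Smith | 2.31
Jack Brown | 2.53
Frank Brown | 2.52
Noah Wilson | 2.52
Bob Wilson | 2.54
Kate Brown | 2.49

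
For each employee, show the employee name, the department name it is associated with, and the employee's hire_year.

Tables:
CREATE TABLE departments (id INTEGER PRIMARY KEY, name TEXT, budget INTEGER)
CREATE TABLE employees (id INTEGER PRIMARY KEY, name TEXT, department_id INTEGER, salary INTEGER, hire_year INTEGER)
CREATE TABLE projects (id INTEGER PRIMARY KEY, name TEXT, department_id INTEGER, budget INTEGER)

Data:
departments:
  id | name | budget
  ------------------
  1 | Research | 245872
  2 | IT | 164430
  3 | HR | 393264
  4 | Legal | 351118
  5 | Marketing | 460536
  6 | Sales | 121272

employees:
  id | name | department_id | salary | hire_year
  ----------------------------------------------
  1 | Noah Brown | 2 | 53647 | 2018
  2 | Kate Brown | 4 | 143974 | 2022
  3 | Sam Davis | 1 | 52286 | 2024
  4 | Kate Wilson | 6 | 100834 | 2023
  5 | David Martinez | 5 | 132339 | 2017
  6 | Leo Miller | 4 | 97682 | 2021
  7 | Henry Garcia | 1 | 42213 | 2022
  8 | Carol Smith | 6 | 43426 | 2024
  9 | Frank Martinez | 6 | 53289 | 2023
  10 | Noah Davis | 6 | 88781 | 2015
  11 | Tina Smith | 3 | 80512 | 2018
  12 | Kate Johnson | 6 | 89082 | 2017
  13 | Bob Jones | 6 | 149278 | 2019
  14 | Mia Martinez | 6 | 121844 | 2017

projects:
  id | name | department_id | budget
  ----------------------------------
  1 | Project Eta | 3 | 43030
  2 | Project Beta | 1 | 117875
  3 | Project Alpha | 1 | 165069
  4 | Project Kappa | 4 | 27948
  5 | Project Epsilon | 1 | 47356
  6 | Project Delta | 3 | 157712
SELECT c.name, p.name AS department, c.hire_year FROM employees c JOIN departments p ON c.department_id = p.id

Execution result:
name | department | hire_year
Noah Brown | IT | 2018
Kate Brown | Legal | 2022
Sam Davis | Research | 2024
Kate Wilson | Sales | 2023
David Martinez | Marketing | 2017
Leo Miller | Legal | 2021
Henry Garcia | Research | 2022
Carol Smith | Sales | 2024
Frank Martinez | Sales | 2023
Noah Davis | Sales | 2015
Tina Smith | HR | 2018
Kate Johnson | Sales | 2017
Bob Jones | Sales | 2019
Mia Martinez | Sales | 2017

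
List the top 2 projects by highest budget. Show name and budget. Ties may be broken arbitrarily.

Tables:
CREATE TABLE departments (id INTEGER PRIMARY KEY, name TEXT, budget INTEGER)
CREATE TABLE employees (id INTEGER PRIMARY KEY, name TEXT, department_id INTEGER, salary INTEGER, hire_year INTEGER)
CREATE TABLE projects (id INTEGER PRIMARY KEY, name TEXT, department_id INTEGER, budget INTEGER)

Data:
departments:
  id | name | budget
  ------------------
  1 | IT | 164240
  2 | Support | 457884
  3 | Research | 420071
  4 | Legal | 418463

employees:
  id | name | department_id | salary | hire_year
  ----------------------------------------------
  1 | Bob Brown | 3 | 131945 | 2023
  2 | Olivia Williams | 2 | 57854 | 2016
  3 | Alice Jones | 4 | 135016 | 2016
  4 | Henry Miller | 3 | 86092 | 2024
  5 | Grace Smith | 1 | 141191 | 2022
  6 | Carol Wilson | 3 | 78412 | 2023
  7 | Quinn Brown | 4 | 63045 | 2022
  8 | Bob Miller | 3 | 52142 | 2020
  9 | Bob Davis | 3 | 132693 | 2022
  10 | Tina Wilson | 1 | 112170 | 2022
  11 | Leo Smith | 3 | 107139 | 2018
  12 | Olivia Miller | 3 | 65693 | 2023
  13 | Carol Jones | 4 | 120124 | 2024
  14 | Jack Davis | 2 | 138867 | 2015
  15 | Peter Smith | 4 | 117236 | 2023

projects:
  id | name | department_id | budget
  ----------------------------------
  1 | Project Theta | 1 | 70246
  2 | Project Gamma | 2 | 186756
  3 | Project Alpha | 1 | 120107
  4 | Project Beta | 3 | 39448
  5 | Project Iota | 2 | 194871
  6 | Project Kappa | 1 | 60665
SELECT name, budget FROM projects ORDER BY budget DESC LIMIT 2

Execution result:
name | budget
Project Iota | 194871
Project Gamma | 186756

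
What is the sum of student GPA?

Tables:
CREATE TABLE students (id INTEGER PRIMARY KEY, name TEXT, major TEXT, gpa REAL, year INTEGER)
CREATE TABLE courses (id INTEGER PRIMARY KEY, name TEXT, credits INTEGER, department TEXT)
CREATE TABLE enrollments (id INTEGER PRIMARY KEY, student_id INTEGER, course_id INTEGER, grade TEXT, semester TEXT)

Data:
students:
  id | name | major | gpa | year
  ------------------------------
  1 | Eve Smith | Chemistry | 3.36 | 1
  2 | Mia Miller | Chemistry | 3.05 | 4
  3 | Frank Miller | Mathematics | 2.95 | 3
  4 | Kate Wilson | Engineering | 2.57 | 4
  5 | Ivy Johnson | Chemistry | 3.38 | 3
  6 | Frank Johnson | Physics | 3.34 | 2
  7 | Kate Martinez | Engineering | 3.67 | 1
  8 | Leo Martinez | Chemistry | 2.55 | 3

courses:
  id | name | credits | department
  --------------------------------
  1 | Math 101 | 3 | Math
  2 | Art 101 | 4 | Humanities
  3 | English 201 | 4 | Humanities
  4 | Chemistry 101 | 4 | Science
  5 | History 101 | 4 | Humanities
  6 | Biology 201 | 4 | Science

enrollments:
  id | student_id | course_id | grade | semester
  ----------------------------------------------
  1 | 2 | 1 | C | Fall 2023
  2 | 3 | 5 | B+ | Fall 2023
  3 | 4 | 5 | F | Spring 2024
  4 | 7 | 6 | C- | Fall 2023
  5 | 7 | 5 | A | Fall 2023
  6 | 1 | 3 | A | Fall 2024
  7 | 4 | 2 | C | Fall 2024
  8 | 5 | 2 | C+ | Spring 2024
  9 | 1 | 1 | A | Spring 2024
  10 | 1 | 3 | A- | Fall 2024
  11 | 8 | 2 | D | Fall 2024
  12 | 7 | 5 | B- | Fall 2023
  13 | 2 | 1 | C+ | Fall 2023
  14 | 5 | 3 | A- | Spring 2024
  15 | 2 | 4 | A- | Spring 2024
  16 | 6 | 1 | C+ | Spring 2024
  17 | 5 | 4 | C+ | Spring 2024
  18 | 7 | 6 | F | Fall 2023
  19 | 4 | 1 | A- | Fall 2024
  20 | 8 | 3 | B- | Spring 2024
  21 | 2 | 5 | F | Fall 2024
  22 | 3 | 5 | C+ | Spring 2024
SELECT SUM(gpa) FROM students

Execution result:
24.87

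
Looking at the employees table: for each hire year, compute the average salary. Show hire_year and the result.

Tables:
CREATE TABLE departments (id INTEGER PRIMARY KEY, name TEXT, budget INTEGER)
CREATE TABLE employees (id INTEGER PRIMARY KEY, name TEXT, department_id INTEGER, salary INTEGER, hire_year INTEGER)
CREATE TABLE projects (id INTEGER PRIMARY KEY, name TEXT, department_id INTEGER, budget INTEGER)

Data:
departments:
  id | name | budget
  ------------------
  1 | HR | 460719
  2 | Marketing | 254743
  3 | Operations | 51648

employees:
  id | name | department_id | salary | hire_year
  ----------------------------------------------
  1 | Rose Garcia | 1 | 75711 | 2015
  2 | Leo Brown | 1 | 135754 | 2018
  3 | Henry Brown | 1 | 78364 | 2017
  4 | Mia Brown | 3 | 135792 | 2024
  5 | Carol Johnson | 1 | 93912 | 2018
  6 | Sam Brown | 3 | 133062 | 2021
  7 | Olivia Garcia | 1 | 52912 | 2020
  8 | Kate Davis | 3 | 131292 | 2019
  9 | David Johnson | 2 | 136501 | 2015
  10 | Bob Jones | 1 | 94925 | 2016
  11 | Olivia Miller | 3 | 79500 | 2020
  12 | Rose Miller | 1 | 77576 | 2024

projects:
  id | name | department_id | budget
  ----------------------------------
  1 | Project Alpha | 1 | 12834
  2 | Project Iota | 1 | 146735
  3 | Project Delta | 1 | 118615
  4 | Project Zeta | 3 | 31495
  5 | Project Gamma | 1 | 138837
SELECT hire_year, AVG(salary) AS avg_salary FROM employees GROUP BY hire_year

Execution result:
hire_year | avg_salary
2015 | 106106.00
2016 | 94925.00
2017 | 78364.00
2018 | 114833.00
2019 | 131292.00
2020 | 66206.00
2021 | 133062.00
2024 | 106684.00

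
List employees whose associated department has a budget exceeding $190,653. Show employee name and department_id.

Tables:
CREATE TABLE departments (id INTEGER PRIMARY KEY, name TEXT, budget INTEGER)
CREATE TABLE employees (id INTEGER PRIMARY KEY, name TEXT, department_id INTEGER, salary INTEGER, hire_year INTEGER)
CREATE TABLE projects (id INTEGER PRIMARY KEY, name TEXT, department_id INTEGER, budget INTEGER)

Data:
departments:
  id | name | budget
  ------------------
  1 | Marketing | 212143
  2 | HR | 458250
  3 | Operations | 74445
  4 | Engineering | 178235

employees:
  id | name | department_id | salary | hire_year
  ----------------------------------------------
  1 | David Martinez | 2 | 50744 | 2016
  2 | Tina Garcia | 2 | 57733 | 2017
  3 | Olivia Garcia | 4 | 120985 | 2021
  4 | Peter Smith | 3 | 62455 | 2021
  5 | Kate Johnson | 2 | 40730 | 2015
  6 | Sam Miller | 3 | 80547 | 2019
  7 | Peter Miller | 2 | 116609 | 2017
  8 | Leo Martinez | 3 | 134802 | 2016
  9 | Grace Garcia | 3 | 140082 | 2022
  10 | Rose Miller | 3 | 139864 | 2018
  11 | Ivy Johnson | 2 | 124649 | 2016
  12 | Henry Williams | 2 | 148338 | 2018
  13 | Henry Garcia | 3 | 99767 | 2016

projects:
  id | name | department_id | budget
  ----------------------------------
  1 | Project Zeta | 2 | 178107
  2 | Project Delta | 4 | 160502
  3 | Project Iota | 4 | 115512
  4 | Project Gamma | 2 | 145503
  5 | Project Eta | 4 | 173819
SELECT name, department_id FROM employees WHERE department_id IN (SELECT id FROM departments WHERE budget > 190653)

Execution result:
name | department_id
David Martinez | 2
Tina Garcia | 2
Kate Johnson | 2
Peter Miller | 2
Ivy Johnson | 2
Henry Williams | 2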